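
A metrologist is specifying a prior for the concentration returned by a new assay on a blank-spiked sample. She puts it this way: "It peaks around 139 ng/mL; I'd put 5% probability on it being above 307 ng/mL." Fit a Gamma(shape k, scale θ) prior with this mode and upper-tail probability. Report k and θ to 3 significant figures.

Gamma(k,θ) with k>1 has mode (k−1)θ, so θ = 139/(k−1).
Need P(X < 307) = 0.95 with θ tied to k this way. Start at k = 2, θ = 139: P(X<307) ≈ 0.648.
Too low — raise k to concentrate. Iterating converges to k ≈ 5.38.
Then θ = 139/(5.38−1) ≈ 31.7.

k ≈ 5.38, θ ≈ 31.7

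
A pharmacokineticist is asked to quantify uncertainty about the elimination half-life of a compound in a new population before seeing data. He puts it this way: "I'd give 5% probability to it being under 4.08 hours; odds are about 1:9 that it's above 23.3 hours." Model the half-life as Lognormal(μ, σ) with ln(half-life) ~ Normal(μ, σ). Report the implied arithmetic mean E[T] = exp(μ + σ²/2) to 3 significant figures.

E[T] ≈ 13 hours

If T ~ Lognormal(μ,σ) then ln T ~ Normal(μ,σ), so the p-quantile of ln T is μ + z_p·σ.
ln(4.08) = 1.406 and ln(23.3) = 3.148; z_{0.05} = -1.645, z_{0.9} = 1.282.
σ = (3.148 − 1.406)/(1.282 − (-1.645)) = 0.595.
μ = 1.406 − (-1.645)·0.595 = 2.385.
E[T] = exp(μ + σ²/2) = exp(2.385 + 0.1772) = 13 hours.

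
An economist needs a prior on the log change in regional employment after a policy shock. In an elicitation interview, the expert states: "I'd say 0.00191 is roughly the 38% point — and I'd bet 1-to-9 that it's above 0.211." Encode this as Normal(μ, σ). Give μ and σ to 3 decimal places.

μ = 0.042, σ = 0.132

The p-quantile of Normal(μ,σ) is μ + z_p·σ, with z_{0.38} = -0.3055 and z_{0.9} = 1.282.
Eliminate σ: μ = (z₂·x₁ − z₁·x₂)/(z₂ − z₁) = (1.282·0.00191 − (-0.3055)·0.211)/1.587 = 0.042.
Then σ = (x₂ − x₁)/(z₂ − z₁) = (0.211 − 0.00191)/1.587 = 0.132.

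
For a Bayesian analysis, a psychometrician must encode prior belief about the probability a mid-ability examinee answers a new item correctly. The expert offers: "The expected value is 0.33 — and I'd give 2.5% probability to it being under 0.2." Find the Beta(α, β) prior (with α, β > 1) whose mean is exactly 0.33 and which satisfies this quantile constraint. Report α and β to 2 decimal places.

With mean 0.33 fixed, write α = 0.33s, β = 0.67s where s = α+β.
Need P(θ < 0.2) = 0.025 under Beta(0.33s, 0.67s). Normal approximation: (q−m)/√(m(1−m)/s) ≈ z_{0.025} = -1.96, so s ≈ 0.33·0.67·(-1.96)²/(0.2−0.33)² = 50.3.
At s = 50.3: P(θ<0.2) ≈ 0.017. Adjusting to match 0.025 gives s ≈ 43.43.
So α = 0.33·43.43 ≈ 14.33, β = 0.67·43.43 ≈ 29.10.

α ≈ 14.33, β ≈ 29.10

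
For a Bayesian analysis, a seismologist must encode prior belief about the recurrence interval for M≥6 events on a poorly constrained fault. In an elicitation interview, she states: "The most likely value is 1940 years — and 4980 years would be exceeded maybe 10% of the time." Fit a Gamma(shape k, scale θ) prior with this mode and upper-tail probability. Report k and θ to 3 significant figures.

Gamma(k,θ) with k>1 has mode (k−1)θ, so θ = 1940/(k−1).
Need P(X < 4980) = 0.9 with θ tied to k this way. Start at k = 2, θ = 1940: P(X<4980) ≈ 0.726.
Too low — raise k to concentrate. Iterating converges to k ≈ 3.16.
Then θ = 1940/(3.16−1) ≈ 899.

k ≈ 3.16, θ ≈ 899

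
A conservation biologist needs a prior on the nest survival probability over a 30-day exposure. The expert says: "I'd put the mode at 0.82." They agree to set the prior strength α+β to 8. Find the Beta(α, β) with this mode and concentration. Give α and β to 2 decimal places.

For α,β > 1 the Beta mode is (α−1)/(α+β−2). With α+β = 8, the mode is (α−1)/6.
Set (α−1)/6 = 0.82 → α = 1 + 0.82·6 = 5.92.
β = 8 − α = 2.08.

α = 5.92, β = 2.08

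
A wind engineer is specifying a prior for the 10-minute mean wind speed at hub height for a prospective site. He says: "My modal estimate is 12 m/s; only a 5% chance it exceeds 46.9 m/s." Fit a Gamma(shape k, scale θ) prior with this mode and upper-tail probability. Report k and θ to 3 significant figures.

Gamma(k,θ) with k>1 has mode (k−1)θ, so θ = 12/(k−1).
Need P(X < 46.9) = 0.95 with θ tied to k this way. Start at k = 2, θ = 12: P(X<46.9) ≈ 0.901.
Too low — raise k to concentrate. Iterating converges to k ≈ 2.36.
Then θ = 12/(2.36−1) ≈ 8.82.

k ≈ 2.36, θ ≈ 8.82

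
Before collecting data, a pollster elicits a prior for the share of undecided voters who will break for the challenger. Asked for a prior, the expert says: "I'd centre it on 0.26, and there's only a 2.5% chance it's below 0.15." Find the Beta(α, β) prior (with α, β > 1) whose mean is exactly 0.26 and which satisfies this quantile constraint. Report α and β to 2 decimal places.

α ≈ 13.14, β ≈ 37.40

With mean 0.26 fixed, write α = 0.26s, β = 0.74s where s = α+β.
Need P(θ < 0.15) = 0.025 under Beta(0.26s, 0.74s). Normal approximation: (q−m)/√(m(1−m)/s) ≈ z_{0.025} = -1.96, so s ≈ 0.26·0.74·(-1.96)²/(0.15−0.26)² = 61.1.
At s = 61.1: P(θ<0.15) ≈ 0.015. Adjusting to match 0.025 gives s ≈ 50.55.
So α = 0.26·50.55 ≈ 13.14, β = 0.74·50.55 ≈ 37.40.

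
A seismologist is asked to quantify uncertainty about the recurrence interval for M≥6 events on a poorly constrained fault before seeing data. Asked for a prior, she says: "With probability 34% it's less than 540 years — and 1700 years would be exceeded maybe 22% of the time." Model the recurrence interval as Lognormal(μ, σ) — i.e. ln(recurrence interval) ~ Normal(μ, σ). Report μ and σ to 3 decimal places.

If T ~ Lognormal(μ,σ) then ln T ~ Normal(μ,σ), so the p-quantile of ln T is μ + z_p·σ.
ln(540) = 6.292 and ln(1700) = 7.438; z_{0.34} = -0.4125, z_{0.78} = 0.7722.
σ = (7.438 − 6.292)/(0.7722 − (-0.4125)) = 0.968.
μ = 6.292 − (-0.4125)·0.968 = 6.691.

μ ≈ 6.691, σ ≈ 0.968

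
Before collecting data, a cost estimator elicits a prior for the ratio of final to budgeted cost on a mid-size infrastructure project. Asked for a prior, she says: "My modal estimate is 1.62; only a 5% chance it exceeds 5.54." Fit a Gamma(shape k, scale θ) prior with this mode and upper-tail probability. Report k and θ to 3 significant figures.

k ≈ 2.72, θ ≈ 0.944

Gamma(k,θ) with k>1 has mode (k−1)θ, so θ = 1.62/(k−1).
Need P(X < 5.54) = 0.95 with θ tied to k this way. Start at k = 2, θ = 1.62: P(X<5.54) ≈ 0.855.
Too low — raise k to concentrate. Iterating converges to k ≈ 2.72.
Then θ = 1.62/(2.72−1) ≈ 0.944.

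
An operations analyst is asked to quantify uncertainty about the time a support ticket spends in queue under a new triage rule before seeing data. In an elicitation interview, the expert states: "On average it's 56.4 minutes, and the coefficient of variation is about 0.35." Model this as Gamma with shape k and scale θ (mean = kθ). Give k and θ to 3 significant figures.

For Gamma(k, scale θ): mean = kθ, variance = kθ², so CV = 1/√k.
CV = 0.35, hence k = 1/CV² = 8.16.
Then θ = mean/k = 56.4/8.16 = 6.91.

k ≈ 8.16, θ ≈ 6.91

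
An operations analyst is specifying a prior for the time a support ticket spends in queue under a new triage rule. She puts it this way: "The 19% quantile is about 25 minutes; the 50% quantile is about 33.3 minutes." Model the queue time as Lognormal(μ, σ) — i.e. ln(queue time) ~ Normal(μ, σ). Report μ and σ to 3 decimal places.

If T ~ Lognormal(μ,σ) then ln T ~ Normal(μ,σ), so the p-quantile of ln T is μ + z_p·σ.
ln(25) = 3.219 and ln(33.3) = 3.506; z_{0.19} = -0.8779, z_{0.5} = 0.
σ = (3.506 − 3.219)/(0 − (-0.8779)) = 0.327.
μ = 3.219 − (-0.8779)·0.327 = 3.506.

μ ≈ 3.506, σ ≈ 0.327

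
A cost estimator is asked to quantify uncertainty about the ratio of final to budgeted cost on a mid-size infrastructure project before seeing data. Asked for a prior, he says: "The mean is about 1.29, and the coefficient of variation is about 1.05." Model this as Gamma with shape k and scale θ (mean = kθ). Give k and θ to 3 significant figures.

For Gamma(k, scale θ): mean = kθ, variance = kθ², so CV = 1/√k.
CV = 1.05, hence k = 1/CV² = 0.907.
Then θ = mean/k = 1.29/0.907 = 1.42.

k ≈ 0.907, θ ≈ 1.42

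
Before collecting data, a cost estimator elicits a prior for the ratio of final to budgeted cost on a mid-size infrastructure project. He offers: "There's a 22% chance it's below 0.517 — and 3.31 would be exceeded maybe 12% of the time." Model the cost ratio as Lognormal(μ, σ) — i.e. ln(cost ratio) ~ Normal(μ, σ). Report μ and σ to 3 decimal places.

If T ~ Lognormal(μ,σ) then ln T ~ Normal(μ,σ), so the p-quantile of ln T is μ + z_p·σ.
ln(0.517) = -0.6597 and ln(3.31) = 1.197; z_{0.22} = -0.7722, z_{0.88} = 1.175.
σ = (1.197 − -0.6597)/(1.175 − (-0.7722)) = 0.954.
μ = -0.6597 − (-0.7722)·0.954 = 0.077.

μ ≈ 0.077, σ ≈ 0.954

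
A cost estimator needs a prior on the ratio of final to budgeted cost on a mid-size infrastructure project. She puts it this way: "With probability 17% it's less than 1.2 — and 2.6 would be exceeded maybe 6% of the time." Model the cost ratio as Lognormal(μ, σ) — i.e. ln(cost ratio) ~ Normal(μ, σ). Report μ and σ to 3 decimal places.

μ ≈ 0.476, σ ≈ 0.308

If T ~ Lognormal(μ,σ) then ln T ~ Normal(μ,σ), so the p-quantile of ln T is μ + z_p·σ.
ln(1.2) = 0.1823 and ln(2.6) = 0.9555; z_{0.17} = -0.9542, z_{0.94} = 1.555.
σ = (0.9555 − 0.1823)/(1.555 − (-0.9542)) = 0.308.
μ = 0.1823 − (-0.9542)·0.308 = 0.476.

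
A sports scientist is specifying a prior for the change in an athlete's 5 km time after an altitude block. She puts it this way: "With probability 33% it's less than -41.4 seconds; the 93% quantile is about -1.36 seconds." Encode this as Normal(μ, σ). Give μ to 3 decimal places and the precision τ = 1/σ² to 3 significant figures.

The p-quantile of Normal(μ,σ) is μ + z_p·σ, with z_{0.33} = -0.4399 and z_{0.93} = 1.476.
Eliminate σ: μ = (z₂·x₁ − z₁·x₂)/(z₂ − z₁) = (1.476·-41.4 − (-0.4399)·-1.36)/1.916 = -32.205.
Then σ = (x₂ − x₁)/(z₂ − z₁) = (-1.36 − -41.4)/1.916 = 20.901.
Precision τ = 1/σ² = 1/20.9² = 0.00229.

μ = -32.205, τ = 0.00229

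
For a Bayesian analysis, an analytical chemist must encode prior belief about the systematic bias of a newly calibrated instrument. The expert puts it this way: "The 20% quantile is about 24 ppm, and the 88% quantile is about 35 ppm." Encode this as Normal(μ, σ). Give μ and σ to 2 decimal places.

For Normal(μ,σ), the p-quantile is μ + z_p·σ. Here z_{0.2} = -0.8416, z_{0.88} = 1.175.
So 24 = μ − 0.8416σ and 35 = μ + 1.175σ.
Subtracting: σ = (35 − 24)/(1.175 − (-0.8416)) = 5.45.
Then μ = 24 − (-0.8416)·5.45 = 28.59.

μ = 28.59, σ = 5.45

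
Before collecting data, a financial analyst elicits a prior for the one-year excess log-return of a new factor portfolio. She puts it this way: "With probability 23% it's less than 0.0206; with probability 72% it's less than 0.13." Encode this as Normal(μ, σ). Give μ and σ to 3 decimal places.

μ = 0.082, σ = 0.083

The p-quantile of Normal(μ,σ) is μ + z_p·σ, with z_{0.23} = -0.7388 and z_{0.72} = 0.5828.
Eliminate σ: μ = (z₂·x₁ − z₁·x₂)/(z₂ − z₁) = (0.5828·0.0206 − (-0.7388)·0.13)/1.322 = 0.082.
Then σ = (x₂ − x₁)/(z₂ − z₁) = (0.13 − 0.0206)/1.322 = 0.083.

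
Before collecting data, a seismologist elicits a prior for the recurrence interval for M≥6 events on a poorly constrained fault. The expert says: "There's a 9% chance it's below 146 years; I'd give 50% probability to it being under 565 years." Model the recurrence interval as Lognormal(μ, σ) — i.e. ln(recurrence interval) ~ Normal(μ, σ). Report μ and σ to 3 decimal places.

μ ≈ 6.337, σ ≈ 1.009

If T ~ Lognormal(μ,σ) then ln T ~ Normal(μ,σ), so the p-quantile of ln T is μ + z_p·σ.
ln(146) = 4.984 and ln(565) = 6.337; z_{0.09} = -1.341, z_{0.5} = 0.
σ = (6.337 − 4.984)/(0 − (-1.341)) = 1.009.
μ = 4.984 − (-1.341)·1.009 = 6.337.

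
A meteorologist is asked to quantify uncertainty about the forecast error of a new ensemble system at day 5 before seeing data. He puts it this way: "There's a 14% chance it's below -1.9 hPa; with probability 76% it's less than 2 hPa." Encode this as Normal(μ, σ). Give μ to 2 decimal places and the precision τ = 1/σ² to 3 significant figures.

The p-quantile of Normal(μ,σ) is μ + z_p·σ, with z_{0.14} = -1.08 and z_{0.76} = 0.7063.
Eliminate σ: μ = (z₂·x₁ − z₁·x₂)/(z₂ − z₁) = (0.7063·-1.9 − (-1.08)·2)/1.787 = 0.46.
Then σ = (x₂ − x₁)/(z₂ − z₁) = (2 − -1.9)/1.787 = 2.18.
Precision τ = 1/σ² = 1/2.183² = 0.21.

μ = 0.46, τ = 0.21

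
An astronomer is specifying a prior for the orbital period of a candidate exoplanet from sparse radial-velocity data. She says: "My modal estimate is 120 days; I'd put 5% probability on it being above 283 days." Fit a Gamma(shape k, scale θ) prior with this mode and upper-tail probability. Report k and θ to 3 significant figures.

k ≈ 4.71, θ ≈ 32.3

Gamma(k,θ) with k>1 has mode (k−1)θ, so θ = 120/(k−1).
Need P(X < 283) = 0.95 with θ tied to k this way. Start at k = 2, θ = 120: P(X<283) ≈ 0.682.
Too low — raise k to concentrate. Iterating converges to k ≈ 4.71.
Then θ = 120/(4.71−1) ≈ 32.3.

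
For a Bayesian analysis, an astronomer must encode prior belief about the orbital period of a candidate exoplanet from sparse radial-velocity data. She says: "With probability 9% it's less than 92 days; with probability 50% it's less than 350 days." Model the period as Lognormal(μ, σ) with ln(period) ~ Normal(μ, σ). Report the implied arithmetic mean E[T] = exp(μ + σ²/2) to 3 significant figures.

E[T] ≈ 575 days

If T ~ Lognormal(μ,σ) then ln T ~ Normal(μ,σ), so the p-quantile of ln T is μ + z_p·σ.
ln(92) = 4.522 and ln(350) = 5.858; z_{0.09} = -1.341, z_{0.5} = 0.
σ = (5.858 − 4.522)/(0 − (-1.341)) = 0.997.
μ = 4.522 − (-1.341)·0.997 = 5.858.
E[T] = exp(μ + σ²/2) = exp(5.858 + 0.4966) = 575 days.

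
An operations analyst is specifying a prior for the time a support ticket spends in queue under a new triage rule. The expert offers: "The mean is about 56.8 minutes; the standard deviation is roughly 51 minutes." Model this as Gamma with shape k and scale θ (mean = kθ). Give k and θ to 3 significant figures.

k ≈ 1.24, θ ≈ 45.8

For Gamma(k, scale θ): mean = kθ, variance = kθ², so CV = 1/√k.
CV = SD/mean = 51/56.8 = 0.8979, hence k = 1/CV² = 1.24.
Then θ = mean/k = 56.8/1.24 = 45.8.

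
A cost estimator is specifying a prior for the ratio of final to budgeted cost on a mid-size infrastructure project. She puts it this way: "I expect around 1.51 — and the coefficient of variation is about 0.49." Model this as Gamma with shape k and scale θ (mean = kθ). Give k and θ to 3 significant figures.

For Gamma(k, scale θ): mean = kθ, variance = kθ², so CV = 1/√k.
CV = 0.49, hence k = 1/CV² = 4.16.
Then θ = mean/k = 1.51/4.16 = 0.363.

k ≈ 4.16, θ ≈ 0.363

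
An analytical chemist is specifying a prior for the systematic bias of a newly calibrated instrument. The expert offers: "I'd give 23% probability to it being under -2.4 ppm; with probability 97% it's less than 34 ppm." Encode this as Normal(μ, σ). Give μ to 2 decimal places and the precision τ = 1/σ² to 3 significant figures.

For Normal(μ,σ), the p-quantile is μ + z_p·σ. Here z_{0.23} = -0.7388, z_{0.97} = 1.881.
So -2.4 = μ − 0.7388σ and 34 = μ + 1.881σ.
Subtracting: σ = (34 − -2.4)/(1.881 − (-0.7388)) = 13.90.
Then μ = -2.4 − (-0.7388)·13.90 = 7.87.
Precision τ = 1/σ² = 1/13.9² = 0.00518.

μ = 7.87, τ = 0.00518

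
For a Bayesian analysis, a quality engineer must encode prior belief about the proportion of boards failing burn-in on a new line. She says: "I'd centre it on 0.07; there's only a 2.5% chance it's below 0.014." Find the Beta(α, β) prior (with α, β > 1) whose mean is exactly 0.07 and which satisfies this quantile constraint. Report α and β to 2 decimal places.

With mean 0.07 fixed, write α = 0.07s, β = 0.93s where s = α+β.
Need P(θ < 0.014) = 0.025 under Beta(0.07s, 0.93s). Normal approximation: (q−m)/√(m(1−m)/s) ≈ z_{0.025} = -1.96, so s ≈ 0.07·0.93·(-1.96)²/(0.014−0.07)² = 79.7.
At s = 79.7: P(θ<0.014) ≈ 0.002. Adjusting to match 0.025 gives s ≈ 40.18.
So α = 0.07·40.18 ≈ 2.81, β = 0.93·40.18 ≈ 37.36.

α ≈ 2.81, β ≈ 37.36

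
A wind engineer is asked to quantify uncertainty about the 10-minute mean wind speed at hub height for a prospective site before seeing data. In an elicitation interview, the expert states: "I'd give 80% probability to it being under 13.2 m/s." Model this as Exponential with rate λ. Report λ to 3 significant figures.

λ ≈ 0.122

P(T < 13.2) = 1 − e^(−λ·13.2) = 0.8, so λ = −ln(1−0.8)/13.2 = −ln(0.2)/13.2 = 0.122.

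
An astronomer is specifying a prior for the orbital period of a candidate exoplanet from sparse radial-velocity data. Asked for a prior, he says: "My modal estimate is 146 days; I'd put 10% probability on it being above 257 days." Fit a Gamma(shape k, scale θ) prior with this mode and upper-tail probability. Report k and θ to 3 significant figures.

Gamma(k,θ) with k>1 has mode (k−1)θ, so θ = 146/(k−1).
Need P(X < 257) = 0.9 with θ tied to k this way. Start at k = 2, θ = 146: P(X<257) ≈ 0.525.
Too low — raise k to concentrate. Iterating converges to k ≈ 6.94.
Then θ = 146/(6.94−1) ≈ 24.6.

k ≈ 6.94, θ ≈ 24.6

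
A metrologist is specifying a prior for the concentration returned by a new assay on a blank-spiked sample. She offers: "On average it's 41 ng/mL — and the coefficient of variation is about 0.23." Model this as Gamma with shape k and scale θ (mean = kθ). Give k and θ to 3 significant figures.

For Gamma(k, scale θ): mean = kθ, variance = kθ², so CV = 1/√k.
CV = 0.23, hence k = 1/CV² = 18.9.
Then θ = mean/k = 41/18.9 = 2.17.

k ≈ 18.9, θ ≈ 2.17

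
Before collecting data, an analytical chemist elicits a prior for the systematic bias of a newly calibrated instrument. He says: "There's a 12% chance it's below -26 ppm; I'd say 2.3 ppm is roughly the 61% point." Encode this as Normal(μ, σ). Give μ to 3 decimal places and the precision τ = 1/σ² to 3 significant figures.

μ = -3.135, τ = 0.00264

The p-quantile of Normal(μ,σ) is μ + z_p·σ, with z_{0.12} = -1.175 and z_{0.61} = 0.2793.
Eliminate σ: μ = (z₂·x₁ − z₁·x₂)/(z₂ − z₁) = (0.2793·-26 − (-1.175)·2.3)/1.454 = -3.135.
Then σ = (x₂ − x₁)/(z₂ − z₁) = (2.3 − -26)/1.454 = 19.459.
Precision τ = 1/σ² = 1/19.46² = 0.00264.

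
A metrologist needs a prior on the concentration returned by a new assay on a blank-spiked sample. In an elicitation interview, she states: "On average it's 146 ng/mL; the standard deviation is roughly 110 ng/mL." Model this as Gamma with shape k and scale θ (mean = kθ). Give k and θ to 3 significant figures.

k ≈ 1.76, θ ≈ 82.9

For Gamma(k, scale θ): mean = kθ, variance = kθ², so CV = 1/√k.
CV = SD/mean = 110/146 = 0.7534, hence k = 1/CV² = 1.76.
Then θ = mean/k = 146/1.76 = 82.9.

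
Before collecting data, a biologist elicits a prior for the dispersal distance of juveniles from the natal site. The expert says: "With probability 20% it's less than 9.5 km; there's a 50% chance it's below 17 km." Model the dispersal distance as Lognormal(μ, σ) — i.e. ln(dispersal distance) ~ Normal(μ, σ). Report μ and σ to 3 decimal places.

If T ~ Lognormal(μ,σ) then ln T ~ Normal(μ,σ), so the p-quantile of ln T is μ + z_p·σ.
ln(9.5) = 2.251 and ln(17) = 2.833; z_{0.2} = -0.8416, z_{0.5} = 0.
σ = (2.833 − 2.251)/(0 − (-0.8416)) = 0.691.
μ = 2.251 − (-0.8416)·0.691 = 2.833.

μ ≈ 2.833, σ ≈ 0.691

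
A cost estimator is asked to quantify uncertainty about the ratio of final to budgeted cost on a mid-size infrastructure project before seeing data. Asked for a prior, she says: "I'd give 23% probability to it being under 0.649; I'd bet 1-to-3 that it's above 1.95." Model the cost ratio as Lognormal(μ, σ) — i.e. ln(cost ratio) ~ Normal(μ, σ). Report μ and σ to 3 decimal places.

If T ~ Lognormal(μ,σ) then ln T ~ Normal(μ,σ), so the p-quantile of ln T is μ + z_p·σ.
ln(0.649) = -0.4323 and ln(1.95) = 0.6678; z_{0.23} = -0.7388, z_{0.75} = 0.6745.
σ = (0.6678 − -0.4323)/(0.6745 − (-0.7388)) = 0.778.
μ = -0.4323 − (-0.7388)·0.778 = 0.143.

μ ≈ 0.143, σ ≈ 0.778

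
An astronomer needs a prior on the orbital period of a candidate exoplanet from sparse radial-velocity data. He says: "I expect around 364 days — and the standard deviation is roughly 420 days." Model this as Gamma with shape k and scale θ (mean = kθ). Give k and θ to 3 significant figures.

k ≈ 0.751, θ ≈ 485

For Gamma(k, scale θ): mean = kθ, variance = kθ², so CV = 1/√k.
CV = SD/mean = 420/364 = 1.154, hence k = 1/CV² = 0.751.
Then θ = mean/k = 364/0.751 = 485.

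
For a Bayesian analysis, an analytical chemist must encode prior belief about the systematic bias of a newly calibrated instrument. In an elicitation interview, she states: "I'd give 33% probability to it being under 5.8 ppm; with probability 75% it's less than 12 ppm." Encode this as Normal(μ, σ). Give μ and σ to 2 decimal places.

μ = 8.25, σ = 5.56

The p-quantile of Normal(μ,σ) is μ + z_p·σ, with z_{0.33} = -0.4399 and z_{0.75} = 0.6745.
Eliminate σ: μ = (z₂·x₁ − z₁·x₂)/(z₂ − z₁) = (0.6745·5.8 − (-0.4399)·12)/1.114 = 8.25.
Then σ = (x₂ − x₁)/(z₂ − z₁) = (12 − 5.8)/1.114 = 5.56.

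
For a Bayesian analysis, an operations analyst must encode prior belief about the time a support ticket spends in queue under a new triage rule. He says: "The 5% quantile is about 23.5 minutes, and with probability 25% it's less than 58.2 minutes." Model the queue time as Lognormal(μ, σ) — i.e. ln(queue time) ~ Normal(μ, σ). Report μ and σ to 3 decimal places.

μ ≈ 4.694, σ ≈ 0.935

If T ~ Lognormal(μ,σ) then ln T ~ Normal(μ,σ), so the p-quantile of ln T is μ + z_p·σ.
ln(23.5) = 3.157 and ln(58.2) = 4.064; z_{0.05} = -1.645, z_{0.25} = -0.6745.
σ = (4.064 − 3.157)/(-0.6745 − (-1.645)) = 0.935.
μ = 3.157 − (-1.645)·0.935 = 4.694.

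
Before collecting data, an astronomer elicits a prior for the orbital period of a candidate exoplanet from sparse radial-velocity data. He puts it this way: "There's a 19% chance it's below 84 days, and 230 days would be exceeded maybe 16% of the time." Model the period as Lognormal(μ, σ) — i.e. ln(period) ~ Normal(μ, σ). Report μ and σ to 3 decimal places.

If T ~ Lognormal(μ,σ) then ln T ~ Normal(μ,σ), so the p-quantile of ln T is μ + z_p·σ.
ln(84) = 4.431 and ln(230) = 5.438; z_{0.19} = -0.8779, z_{0.84} = 0.9945.
σ = (5.438 − 4.431)/(0.9945 − (-0.8779)) = 0.538.
μ = 4.431 − (-0.8779)·0.538 = 4.903.

μ ≈ 4.903, σ ≈ 0.538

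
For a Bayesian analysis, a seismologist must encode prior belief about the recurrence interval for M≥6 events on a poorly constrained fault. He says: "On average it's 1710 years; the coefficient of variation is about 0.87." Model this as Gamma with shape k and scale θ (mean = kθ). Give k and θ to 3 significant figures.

k ≈ 1.32, θ ≈ 1290

For Gamma(k, scale θ): mean = kθ, variance = kθ², so CV = 1/√k.
CV = 0.87, hence k = 1/CV² = 1.32.
Then θ = mean/k = 1710/1.32 = 1290.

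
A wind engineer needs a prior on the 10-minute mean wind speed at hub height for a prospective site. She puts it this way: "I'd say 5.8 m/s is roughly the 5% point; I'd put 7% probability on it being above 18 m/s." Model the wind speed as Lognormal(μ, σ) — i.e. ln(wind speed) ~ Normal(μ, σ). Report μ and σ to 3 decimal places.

If T ~ Lognormal(μ,σ) then ln T ~ Normal(μ,σ), so the p-quantile of ln T is μ + z_p·σ.
ln(5.8) = 1.758 and ln(18) = 2.89; z_{0.05} = -1.645, z_{0.93} = 1.476.
σ = (2.89 − 1.758)/(1.476 − (-1.645)) = 0.363.
μ = 1.758 − (-1.645)·0.363 = 2.355.

μ ≈ 2.355, σ ≈ 0.363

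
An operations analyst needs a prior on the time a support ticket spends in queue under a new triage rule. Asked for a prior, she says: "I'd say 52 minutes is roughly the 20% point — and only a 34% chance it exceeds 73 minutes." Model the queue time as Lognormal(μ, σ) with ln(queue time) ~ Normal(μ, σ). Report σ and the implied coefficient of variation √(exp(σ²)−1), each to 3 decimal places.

σ ≈ 0.270, CV ≈ 0.276

If T ~ Lognormal(μ,σ) then ln T ~ Normal(μ,σ), so the p-quantile of ln T is μ + z_p·σ.
ln(52) = 3.951 and ln(73) = 4.29; z_{0.2} = -0.8416, z_{0.66} = 0.4125.
σ = (4.29 − 3.951)/(0.4125 − (-0.8416)) = 0.270.
μ = 3.951 − (-0.8416)·0.270 = 4.179.
CV = √(exp(σ²)−1) = √(exp(0.0732)−1) = 0.276.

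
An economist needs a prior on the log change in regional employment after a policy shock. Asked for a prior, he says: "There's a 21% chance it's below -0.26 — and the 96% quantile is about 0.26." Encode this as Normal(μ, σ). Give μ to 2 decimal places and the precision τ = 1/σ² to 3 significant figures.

For Normal(μ,σ), the p-quantile is μ + z_p·σ. Here z_{0.21} = -0.8064, z_{0.96} = 1.751.
So -0.26 = μ − 0.8064σ and 0.26 = μ + 1.751σ.
Subtracting: σ = (0.26 − -0.26)/(1.751 − (-0.8064)) = 0.20.
Then μ = -0.26 − (-0.8064)·0.20 = -0.10.
Precision τ = 1/σ² = 1/0.2034² = 24.2.

μ = -0.10, τ = 24.2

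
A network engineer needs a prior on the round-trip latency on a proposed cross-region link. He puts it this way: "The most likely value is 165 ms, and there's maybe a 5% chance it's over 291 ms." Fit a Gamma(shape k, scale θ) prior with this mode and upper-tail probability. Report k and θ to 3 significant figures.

k ≈ 9.66, θ ≈ 19

Gamma(k,θ) with k>1 has mode (k−1)θ, so θ = 165/(k−1).
Need P(X < 291) = 0.95 with θ tied to k this way. Start at k = 2, θ = 165: P(X<291) ≈ 0.526.
Too low — raise k to concentrate. Iterating converges to k ≈ 9.66.
Then θ = 165/(9.66−1) ≈ 19.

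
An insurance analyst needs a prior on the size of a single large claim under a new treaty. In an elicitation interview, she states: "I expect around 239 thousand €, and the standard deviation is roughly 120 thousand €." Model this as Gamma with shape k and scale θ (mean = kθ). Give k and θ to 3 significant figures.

k ≈ 3.97, θ ≈ 60.3

For Gamma(k, scale θ): mean = kθ, variance = kθ², so CV = 1/√k.
CV = SD/mean = 120/239 = 0.5021, hence k = 1/CV² = 3.97.
Then θ = mean/k = 239/3.97 = 60.3.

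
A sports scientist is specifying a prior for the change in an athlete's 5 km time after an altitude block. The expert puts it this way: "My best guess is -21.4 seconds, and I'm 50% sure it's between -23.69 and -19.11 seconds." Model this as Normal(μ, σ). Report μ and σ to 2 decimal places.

A symmetric 50% interval runs μ ± z·σ with z = 0.6745.
Half-width = 2.29, so σ = 2.29/0.6745 = 3.40.
μ is the stated best guess, -21.40.

μ = -21.40, σ = 3.40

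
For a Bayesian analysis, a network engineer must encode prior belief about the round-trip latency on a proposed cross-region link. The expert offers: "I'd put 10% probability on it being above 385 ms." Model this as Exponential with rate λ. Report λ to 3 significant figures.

λ ≈ 0.00598

P(T > 385.0) = e^(−λ·385.0) = 0.1, so λ = −ln(0.1)/385.0 = 0.00598.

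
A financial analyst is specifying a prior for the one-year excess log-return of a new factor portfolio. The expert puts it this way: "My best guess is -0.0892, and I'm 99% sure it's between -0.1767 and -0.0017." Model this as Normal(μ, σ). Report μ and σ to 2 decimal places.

μ = -0.09, σ = 0.03

A symmetric 99% interval runs μ ± z·σ with z = 2.576.
Half-width = 0.0875, so σ = 0.0875/2.576 = 0.03.
μ is the stated best guess, -0.09.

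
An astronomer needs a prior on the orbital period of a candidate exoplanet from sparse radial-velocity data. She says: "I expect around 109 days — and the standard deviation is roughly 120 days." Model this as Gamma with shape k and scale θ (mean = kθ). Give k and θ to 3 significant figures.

k ≈ 0.825, θ ≈ 132

For Gamma(k, scale θ): mean = kθ, variance = kθ², so CV = 1/√k.
CV = SD/mean = 120/109 = 1.101, hence k = 1/CV² = 0.825.
Then θ = mean/k = 109/0.825 = 132.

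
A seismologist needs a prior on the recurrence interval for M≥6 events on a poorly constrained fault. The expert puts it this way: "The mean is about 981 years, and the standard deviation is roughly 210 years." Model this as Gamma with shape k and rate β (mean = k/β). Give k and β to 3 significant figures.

k ≈ 21.8, β ≈ 0.0222

For Gamma(k, rate β): mean = k/β, variance = k/β², so CV = 1/√k.
CV = SD/mean = 210/981 = 0.2141, hence k = 1/CV² = 21.8.
Then β = k/mean = 21.8/981 = 0.0222.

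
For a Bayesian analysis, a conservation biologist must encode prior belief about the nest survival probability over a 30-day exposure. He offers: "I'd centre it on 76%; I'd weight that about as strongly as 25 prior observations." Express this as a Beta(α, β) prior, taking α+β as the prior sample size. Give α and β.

Under the effective-sample-size interpretation, Beta(α, β) has prior mean α/(α+β) and prior sample size α+β.
So α+β = 25 and α/(α+β) = 0.76, giving α = 0.76·25 = 19 and β = 25 − 19 = 6.

α = 19, β = 6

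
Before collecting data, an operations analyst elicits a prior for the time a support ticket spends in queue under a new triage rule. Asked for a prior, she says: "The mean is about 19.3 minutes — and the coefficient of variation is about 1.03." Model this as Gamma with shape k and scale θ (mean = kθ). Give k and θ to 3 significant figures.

k ≈ 0.943, θ ≈ 20.5

For Gamma(k, scale θ): mean = kθ, variance = kθ², so CV = 1/√k.
CV = 1.03, hence k = 1/CV² = 0.943.
Then θ = mean/k = 19.3/0.943 = 20.5.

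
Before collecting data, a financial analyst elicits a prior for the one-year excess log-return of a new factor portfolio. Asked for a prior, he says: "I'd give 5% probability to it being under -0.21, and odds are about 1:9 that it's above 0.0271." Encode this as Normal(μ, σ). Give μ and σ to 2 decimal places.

μ = -0.08, σ = 0.08

For Normal(μ,σ), the p-quantile is μ + z_p·σ. Here z_{0.05} = -1.645, z_{0.9} = 1.282.
So -0.21 = μ − 1.645σ and 0.0271 = μ + 1.282σ.
Subtracting: σ = (0.0271 − -0.21)/(1.282 − (-1.645)) = 0.08.
Then μ = -0.21 − (-1.645)·0.08 = -0.08.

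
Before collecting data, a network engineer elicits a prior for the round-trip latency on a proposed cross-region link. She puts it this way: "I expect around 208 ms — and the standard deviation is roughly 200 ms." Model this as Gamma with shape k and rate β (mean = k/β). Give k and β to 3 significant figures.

For Gamma(k, rate β): mean = k/β, variance = k/β², so CV = 1/√k.
CV = SD/mean = 200/208 = 0.9615, hence k = 1/CV² = 1.08.
Then β = k/mean = 1.08/208 = 0.0052.

k ≈ 1.08, β ≈ 0.0052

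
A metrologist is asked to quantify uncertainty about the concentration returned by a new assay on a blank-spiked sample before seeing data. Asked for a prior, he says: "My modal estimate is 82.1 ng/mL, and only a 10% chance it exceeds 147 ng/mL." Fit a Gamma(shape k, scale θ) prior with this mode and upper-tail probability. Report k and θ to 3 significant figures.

Gamma(k,θ) with k>1 has mode (k−1)θ, so θ = 82.1/(k−1).
Need P(X < 147) = 0.9 with θ tied to k this way. Start at k = 2, θ = 82.1: P(X<147) ≈ 0.534.
Too low — raise k to concentrate. Iterating converges to k ≈ 6.61.
Then θ = 82.1/(6.61−1) ≈ 14.6.

k ≈ 6.61, θ ≈ 14.6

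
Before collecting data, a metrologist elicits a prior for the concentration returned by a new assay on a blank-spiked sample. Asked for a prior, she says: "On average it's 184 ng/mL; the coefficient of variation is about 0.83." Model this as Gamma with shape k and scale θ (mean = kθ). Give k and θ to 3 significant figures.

k ≈ 1.45, θ ≈ 127

For Gamma(k, scale θ): mean = kθ, variance = kθ², so CV = 1/√k.
CV = 0.83, hence k = 1/CV² = 1.45.
Then θ = mean/k = 184/1.45 = 127.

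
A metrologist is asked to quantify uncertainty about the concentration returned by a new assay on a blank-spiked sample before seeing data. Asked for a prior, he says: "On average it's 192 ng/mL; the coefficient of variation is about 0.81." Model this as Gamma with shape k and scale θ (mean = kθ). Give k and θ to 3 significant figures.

k ≈ 1.52, θ ≈ 126

For Gamma(k, scale θ): mean = kθ, variance = kθ², so CV = 1/√k.
CV = 0.81, hence k = 1/CV² = 1.52.
Then θ = mean/k = 192/1.52 = 126.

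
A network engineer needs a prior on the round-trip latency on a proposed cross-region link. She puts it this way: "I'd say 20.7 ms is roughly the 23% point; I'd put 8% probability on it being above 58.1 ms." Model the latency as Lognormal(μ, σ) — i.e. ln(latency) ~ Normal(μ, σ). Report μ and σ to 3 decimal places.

If T ~ Lognormal(μ,σ) then ln T ~ Normal(μ,σ), so the p-quantile of ln T is μ + z_p·σ.
ln(20.7) = 3.03 and ln(58.1) = 4.062; z_{0.23} = -0.7388, z_{0.92} = 1.405.
σ = (4.062 − 3.03)/(1.405 − (-0.7388)) = 0.481.
μ = 3.03 − (-0.7388)·0.481 = 3.386.

μ ≈ 3.386, σ ≈ 0.481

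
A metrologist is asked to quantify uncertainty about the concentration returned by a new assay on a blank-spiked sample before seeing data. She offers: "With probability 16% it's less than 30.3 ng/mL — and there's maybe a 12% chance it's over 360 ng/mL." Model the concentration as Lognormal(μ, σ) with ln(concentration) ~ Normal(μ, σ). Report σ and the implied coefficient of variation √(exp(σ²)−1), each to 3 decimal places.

If T ~ Lognormal(μ,σ) then ln T ~ Normal(μ,σ), so the p-quantile of ln T is μ + z_p·σ.
ln(30.3) = 3.411 and ln(360) = 5.886; z_{0.16} = -0.9945, z_{0.88} = 1.175.
σ = (5.886 − 3.411)/(1.175 − (-0.9945)) = 1.141.
μ = 3.411 − (-0.9945)·1.141 = 4.546.
CV = √(exp(σ²)−1) = √(exp(1.3015)−1) = 1.635.

σ ≈ 1.141, CV ≈ 1.635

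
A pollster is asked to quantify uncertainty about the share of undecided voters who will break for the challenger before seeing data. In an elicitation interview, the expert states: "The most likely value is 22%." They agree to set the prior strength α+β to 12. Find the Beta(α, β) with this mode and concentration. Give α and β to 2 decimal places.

α = 3.20, β = 8.80

For α,β > 1 the Beta mode is (α−1)/(α+β−2). With α+β = 12, the mode is (α−1)/10.
Set (α−1)/10 = 0.22 → α = 1 + 0.22·10 = 3.20.
β = 12 − α = 8.80.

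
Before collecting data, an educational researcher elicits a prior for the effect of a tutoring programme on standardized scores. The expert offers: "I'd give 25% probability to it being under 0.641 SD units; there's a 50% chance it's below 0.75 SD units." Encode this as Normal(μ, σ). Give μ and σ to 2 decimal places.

μ = 0.75, σ = 0.16

The p-quantile of Normal(μ,σ) is μ + z_p·σ, with z_{0.25} = -0.6745 and z_{0.5} = 0.
Eliminate σ: μ = (z₂·x₁ − z₁·x₂)/(z₂ − z₁) = (0·0.641 − (-0.6745)·0.75)/0.6745 = 0.75.
Then σ = (x₂ − x₁)/(z₂ − z₁) = (0.75 − 0.641)/0.6745 = 0.16.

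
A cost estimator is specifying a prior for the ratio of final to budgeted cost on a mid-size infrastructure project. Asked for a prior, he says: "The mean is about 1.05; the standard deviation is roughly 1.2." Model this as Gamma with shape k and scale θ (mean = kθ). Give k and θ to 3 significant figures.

k ≈ 0.766, θ ≈ 1.37

For Gamma(k, scale θ): mean = kθ, variance = kθ², so CV = 1/√k.
CV = SD/mean = 1.2/1.05 = 1.143, hence k = 1/CV² = 0.766.
Then θ = mean/k = 1.05/0.766 = 1.37.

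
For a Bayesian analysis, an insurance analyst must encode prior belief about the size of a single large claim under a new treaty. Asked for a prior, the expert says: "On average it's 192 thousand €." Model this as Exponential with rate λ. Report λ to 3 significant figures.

λ ≈ 0.00521

Exponential mean = 1/λ, so λ = 1/192.0 = 0.00521.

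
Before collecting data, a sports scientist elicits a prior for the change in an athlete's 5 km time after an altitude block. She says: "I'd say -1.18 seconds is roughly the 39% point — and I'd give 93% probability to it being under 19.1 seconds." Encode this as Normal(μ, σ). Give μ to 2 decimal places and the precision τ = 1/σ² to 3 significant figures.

The p-quantile of Normal(μ,σ) is μ + z_p·σ, with z_{0.39} = -0.2793 and z_{0.93} = 1.476.
Eliminate σ: μ = (z₂·x₁ − z₁·x₂)/(z₂ − z₁) = (1.476·-1.18 − (-0.2793)·19.1)/1.755 = 2.05.
Then σ = (x₂ − x₁)/(z₂ − z₁) = (19.1 − -1.18)/1.755 = 11.55.
Precision τ = 1/σ² = 1/11.55² = 0.00749.

μ = 2.05, τ = 0.00749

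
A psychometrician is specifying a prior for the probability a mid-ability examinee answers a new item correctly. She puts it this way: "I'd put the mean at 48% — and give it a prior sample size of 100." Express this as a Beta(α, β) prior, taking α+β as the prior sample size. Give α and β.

α = 48, β = 52

Under the effective-sample-size interpretation, Beta(α, β) has prior mean α/(α+β) and prior sample size α+β.
So α+β = 100 and α/(α+β) = 0.48, giving α = 0.48·100 = 48 and β = 100 − 48 = 52.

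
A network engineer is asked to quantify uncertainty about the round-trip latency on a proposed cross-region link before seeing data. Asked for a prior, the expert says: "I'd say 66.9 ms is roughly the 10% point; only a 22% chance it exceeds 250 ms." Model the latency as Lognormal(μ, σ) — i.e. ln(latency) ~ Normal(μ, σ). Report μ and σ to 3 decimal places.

μ ≈ 5.026, σ ≈ 0.642

If T ~ Lognormal(μ,σ) then ln T ~ Normal(μ,σ), so the p-quantile of ln T is μ + z_p·σ.
ln(66.9) = 4.203 and ln(250) = 5.521; z_{0.1} = -1.282, z_{0.78} = 0.7722.
σ = (5.521 − 4.203)/(0.7722 − (-1.282)) = 0.642.
μ = 4.203 − (-1.282)·0.642 = 5.026.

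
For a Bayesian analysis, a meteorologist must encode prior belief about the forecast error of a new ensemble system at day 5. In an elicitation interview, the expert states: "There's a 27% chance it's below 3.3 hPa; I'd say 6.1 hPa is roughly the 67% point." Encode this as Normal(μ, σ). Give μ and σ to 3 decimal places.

The p-quantile of Normal(μ,σ) is μ + z_p·σ, with z_{0.27} = -0.6128 and z_{0.67} = 0.4399.
Eliminate σ: μ = (z₂·x₁ − z₁·x₂)/(z₂ − z₁) = (0.4399·3.3 − (-0.6128)·6.1)/1.053 = 4.930.
Then σ = (x₂ − x₁)/(z₂ − z₁) = (6.1 − 3.3)/1.053 = 2.660.

μ = 4.930, σ = 2.660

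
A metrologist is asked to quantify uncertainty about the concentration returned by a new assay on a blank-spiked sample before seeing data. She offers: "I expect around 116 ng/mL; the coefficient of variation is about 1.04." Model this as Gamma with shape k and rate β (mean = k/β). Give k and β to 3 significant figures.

For Gamma(k, rate β): mean = k/β, variance = k/β², so CV = 1/√k.
CV = 1.04, hence k = 1/CV² = 0.925.
Then β = k/mean = 0.925/116 = 0.00797.

k ≈ 0.925, β ≈ 0.00797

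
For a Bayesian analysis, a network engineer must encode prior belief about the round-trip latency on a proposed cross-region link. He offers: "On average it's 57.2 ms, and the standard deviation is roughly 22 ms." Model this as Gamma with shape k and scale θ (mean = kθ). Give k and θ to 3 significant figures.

For Gamma(k, scale θ): mean = kθ, variance = kθ², so CV = 1/√k.
CV = SD/mean = 22/57.2 = 0.3846, hence k = 1/CV² = 6.76.
Then θ = mean/k = 57.2/6.76 = 8.46.

k ≈ 6.76, θ ≈ 8.46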